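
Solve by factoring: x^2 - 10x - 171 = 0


We need two numbers that multiply to -171 and add to -10.
Those numbers are -19 and 9 (since (-19) * 9 = -171 and (-19) + 9 = -10).
So x^2 - 10x - 171 = (x - 19)(x + 9) = 0
Setting each factor to zero: x = 19 or x = -9

x = -9, x = 19


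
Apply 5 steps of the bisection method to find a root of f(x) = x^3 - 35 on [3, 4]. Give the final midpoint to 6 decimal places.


f(x) = x^3 - 35
f(3) = -8 < 0
f(4) = 29 > 0

Step 1: midpoint = (3.000000 + 4.000000)/2 = 3.500000
  f(3.500000) = 7.875000
  f(mid) > 0, so root is in [3.000000, 3.500000]

Step 2: midpoint = (3.000000 + 3.500000)/2 = 3.250000
  f(3.250000) = -0.671875
  f(mid) < 0, so root is in [3.250000, 3.500000]

Step 3: midpoint = (3.250000 + 3.500000)/2 = 3.375000
  f(3.375000) = 3.443359
  f(mid) > 0, so root is in [3.250000, 3.375000]

Step 4: midpoint = (3.250000 + 3.375000)/2 = 3.312500
  f(3.312500) = 1.346924
  f(mid) > 0, so root is in [3.250000, 3.312500]

Step 5: midpoint = (3.250000 + 3.312500)/2 = 3.281250
  f(3.281250) = 0.327911
  f(mid) > 0, so root is in [3.250000, 3.281250]

midpoint = 3.281250


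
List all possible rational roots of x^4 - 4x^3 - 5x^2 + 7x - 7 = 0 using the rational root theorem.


Rational root theorem: possible roots are ±p/q where:
  p divides the constant term (-7): p ∈ {1, 7}
  q divides the leading coefficient (1): q ∈ {1}

All possible rational roots: -7, -1, 1, 7

-7, -1, 1, 7


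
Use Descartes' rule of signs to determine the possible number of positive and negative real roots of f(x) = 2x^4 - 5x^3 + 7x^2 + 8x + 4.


Descartes' rule of signs:

For positive roots, count sign changes in f(x) = 2x^4 - 5x^3 + 7x^2 + 8x + 4:
Signs of coefficients: +, -, +, +, +
Number of sign changes: 2
Possible positive real roots: 2, 0

For negative roots, examine f(-x) = 2x^4 + 5x^3 + 7x^2 - 8x + 4:
Signs of coefficients: +, +, +, -, +
Number of sign changes: 2
Possible negative real roots: 2, 0

Positive roots: 2 or 0; Negative roots: 2 or 0


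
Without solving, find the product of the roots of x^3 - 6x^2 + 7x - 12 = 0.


By Vieta's formulas for x^3 + bx^2 + cx + d = 0:
  r1 + r2 + r3 = -b/a = 6
  r1*r2 + r1*r3 + r2*r3 = c/a = 7
  r1*r2*r3 = -d/a = 12


Product = 12


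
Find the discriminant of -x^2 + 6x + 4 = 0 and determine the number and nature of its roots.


For ax^2 + bx + c = 0, discriminant D = b^2 - 4ac
Here a = -1, b = 6, c = 4
D = (6)^2 - 4(-1)(4) = 36 + 16 = 52

D = 52 > 0 but not a perfect square
The equation has 2 distinct real irrational roots.

Discriminant = 52, 2 distinct real irrational roots


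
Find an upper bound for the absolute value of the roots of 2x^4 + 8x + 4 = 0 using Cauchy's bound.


Cauchy's bound: all roots r satisfy |r| <= 1 + max(|a_i/a_n|) for i = 0,...,n-1
where a_n is the leading coefficient.

Coefficients: [2, 0, 0, 8, 4]
Leading coefficient a_n = 2
Ratios |a_i/a_n|: 0, 0, 4, 2
Maximum ratio: 4
Cauchy's bound: |r| <= 1 + 4 = 5

Upper bound = 5


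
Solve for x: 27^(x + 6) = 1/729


Express both sides with the same base.
1/729 = 27^(-2)
Since the bases match, equate exponents: x + 6 = -2
So x = -2 - (6) = -8

x = -8


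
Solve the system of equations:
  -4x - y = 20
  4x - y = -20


Using Cramer's rule:
Determinant D = (-4)(-1) - (4)(-1) = 4 + 4 = 8
Dx = (20)(-1) - (-20)(-1) = -20 - 20 = -40
Dy = (-4)(-20) - (4)(20) = 80 - 80 = 0
x = Dx/D = -40/8 = -5
y = Dy/D = 0/8 = 0

x = -5, y = 0


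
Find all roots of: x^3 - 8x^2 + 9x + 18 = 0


Let p(x) = x^3 - 8x^2 + 9x + 18. By the rational root theorem (leading coefficient 1), any rational root is an integer divisor of 18: try ±1, ±2, ... in turn.
Test x = 1: value = 20 ≠ 0.
Test x = -1: value = 0 ✓, so (x + 1) is a factor.
Synthetic division by (x + 1): bring down 1; 1(-1) - 8 = -9; (-9)(-1) + 9 = 18; 18(-1) + 18 = 0 → quotient x^2 - 9x + 18, remainder 0.
Solve the quadratic x^2 - 9x + 18 = 0: discriminant = (-9)^2 - 4(1)(18) = 81 - 72 = 9.
sqrt(9) = 3, so x = (9 ± 3)/2: x = 6 or x = 3.
Collecting all roots found:

x = -1, x = 3, x = 6


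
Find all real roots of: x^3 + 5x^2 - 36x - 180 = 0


Let p(x) = x^3 + 5x^2 - 36x - 180. By the rational root theorem (leading coefficient 1), any rational root is an integer divisor of 180: try ±1, ±2, ... in turn.
Test x = 1: value = -210 ≠ 0.
Test x = -1: value = -140 ≠ 0.
Test x = 2: value = -224 ≠ 0.
Test x = -2: value = -96 ≠ 0.
Test x = 3: value = -216 ≠ 0.
Test x = -3: value = -54 ≠ 0.
Test x = 4: value = -180 ≠ 0.
Test x = -4: value = -20 ≠ 0.
Test x = 5: value = -110 ≠ 0.
Test x = -5: value = 0 ✓, so (x + 5) is a factor.
Synthetic division by (x + 5): bring down 1; 1(-5) + 5 = 0; 0(-5) - 36 = -36; (-36)(-5) - 180 = 0 → quotient x^2 - 36, remainder 0.
Solve the quadratic x^2 - 36 = 0: discriminant = 0^2 - 4(1)(-36) = 0 + 144 = 144.
sqrt(144) = 12, so x = (0 ± 12)/2: x = 6 or x = -6.

x = -6, x = -5, x = 6


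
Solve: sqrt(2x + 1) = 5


Square both sides: 2x + 1 = 5^2 = 25
2x = 25 - 1 = 24
x = 12
Check: sqrt(2*12 + 1) = sqrt(25) = 5 ✓

x = 12


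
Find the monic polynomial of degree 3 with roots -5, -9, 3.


A monic polynomial with roots -5, -9, 3 is:
p(x) = (x + 5)(x + 9)(x - 3)
After multiplying by (x + 5): x + 5
After multiplying by (x + 9): x^2 + 14x + 45
After multiplying by (x - 3): x^3 + 11x^2 + 3x - 135

x^3 + 11x^2 + 3x - 135


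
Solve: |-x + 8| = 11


An absolute value equation |expr| = 11 gives two cases:
Case 1: -x + 8 = 11
  -x = 3, so x = -3
Case 2: -x + 8 = -11
  -x = -19, so x = 19

x = -3, x = 19


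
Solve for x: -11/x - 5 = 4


Subtract -5 from both sides: -11/x = 9
Multiply both sides by x: -11 = 9 * x
Divide by 9: x = -11/9

x = -11/9


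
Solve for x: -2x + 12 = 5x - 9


Starting with: -2x + 12 = 5x - 9
Move all x terms to left: (-2 - 5)x = -9 - 12
Simplify: -7x = -21
Divide both sides by -7: x = 3

x = 3


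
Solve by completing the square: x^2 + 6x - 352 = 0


Start: x^2 + 6x - 352 = 0
Move constant: x^2 + 6x = 352
Half of 6 is 3, squared is 9
Add 9 to both sides: x^2 + 6x + 9 = 361
(x + 3)^2 = 361
x + 3 = ±19
x = -3 + 19 = 16 or x = -3 - 19 = -22

x = -22, x = 16


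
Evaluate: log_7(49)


We need the exponent such that 7^? = 49
7^2 = 49
Therefore log_7(49) = 2

2


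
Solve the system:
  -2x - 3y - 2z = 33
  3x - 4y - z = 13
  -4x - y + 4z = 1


Using Cramer's rule. Expand each determinant along the first row.
D  = (-2)*[(-4)*4 - (-1)*(-1)] - (-3)*[3*4 - (-1)*(-4)] + (-2)*[3*(-1) - (-4)*(-4)]
  = (-2)*(-17) - (-3)*(8) + (-2)*(-19) = 96
Dx = 33*[(-4)*4 - (-1)*(-1)] - (-3)*[13*4 - (-1)*1] + (-2)*[13*(-1) - (-4)*1]
  = 33*(-17) - (-3)*(53) + (-2)*(-9) = -384
Dy = (-2)*[13*4 - (-1)*1] - 33*[3*4 - (-1)*(-4)] + (-2)*[3*1 - 13*(-4)]
  = (-2)*(53) - 33*(8) + (-2)*(55) = -480
Dz = (-2)*[(-4)*1 - 13*(-1)] - (-3)*[3*1 - 13*(-4)] + 33*[3*(-1) - (-4)*(-4)]
  = (-2)*(9) - (-3)*(55) + 33*(-19) = -480
x = Dx/D = -384/96 = -4, y = Dy/D = -480/96 = -5, z = Dz/D = -480/96 = -5
Check eq1: (-2)(-4) + (-3)(-5) + (-2)(-5) = 33 = 33 ✓
Check eq2: (3)(-4) + (-4)(-5) + (-1)(-5) = 13 = 13 ✓
Check eq3: (-4)(-4) + (-1)(-5) + (4)(-5) = 1 = 1 ✓

x = -4, y = -5, z = -5


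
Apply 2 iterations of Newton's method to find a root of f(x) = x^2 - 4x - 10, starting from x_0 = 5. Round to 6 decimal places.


Newton's method: x_(n+1) = x_n - f(x_n)/f'(x_n)
f(x) = x^2 - 4x - 10
f'(x) = 2x - 4

Iteration 1:
  f(5.000000) = -5.000000
  f'(5.000000) = 6.000000
  x_1 = 5.000000 - (-5.000000)/(6.000000) = 5.833333

Iteration 2:
  f(5.833333) = 0.694444
  f'(5.833333) = 7.666667
  x_2 = 5.833333 - (0.694444)/(7.666667) = 5.742754

x_2 = 5.742754


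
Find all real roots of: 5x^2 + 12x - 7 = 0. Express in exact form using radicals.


Using the quadratic formula: x = (-b ± sqrt(b^2 - 4ac)) / (2a)
Here a = 5, b = 12, c = -7
Discriminant = b^2 - 4ac = 12^2 - 4(5)(-7) = 144 + 140 = 284
Since discriminant = 284 > 0, there are two real roots.
x = (-12 ± 2*sqrt(71)) / 10
Simplifying: x = (-6 ± sqrt(71)) / 5
Numerically: x ≈ 0.4852 or x ≈ -2.8852

x = (-6 + sqrt(71)) / 5 or x = (-6 - sqrt(71)) / 5


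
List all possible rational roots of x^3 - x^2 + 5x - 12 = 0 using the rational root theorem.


Rational root theorem: possible roots are ±p/q where:
  p divides the constant term (-12): p ∈ {1, 2, 3, 4, 6, 12}
  q divides the leading coefficient (1): q ∈ {1}

All possible rational roots: -12, -6, -4, -3, -2, -1, 1, 2, 3, 4, 6, 12

-12, -6, -4, -3, -2, -1, 1, 2, 3, 4, 6, 12


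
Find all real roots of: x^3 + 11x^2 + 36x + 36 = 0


Let p(x) = x^3 + 11x^2 + 36x + 36. By the rational root theorem (leading coefficient 1), any rational root is an integer divisor of 36: try ±1, ±2, ... in turn.
Test x = 1: value = 84 ≠ 0.
Test x = -1: value = 10 ≠ 0.
Test x = 2: value = 160 ≠ 0.
Test x = -2: value = 0 ✓, so (x + 2) is a factor.
Synthetic division by (x + 2): bring down 1; 1(-2) + 11 = 9; 9(-2) + 36 = 18; 18(-2) + 36 = 0 → quotient x^2 + 9x + 18, remainder 0.
Solve the quadratic x^2 + 9x + 18 = 0: discriminant = 9^2 - 4(1)(18) = 81 - 72 = 9.
sqrt(9) = 3, so x = (-9 ± 3)/2: x = -3 or x = -6.

x = -6, x = -3, x = -2


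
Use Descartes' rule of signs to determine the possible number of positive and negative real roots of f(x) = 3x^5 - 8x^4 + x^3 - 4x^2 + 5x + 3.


Descartes' rule of signs:

For positive roots, count sign changes in f(x) = 3x^5 - 8x^4 + x^3 - 4x^2 + 5x + 3:
Signs of coefficients: +, -, +, -, +, +
Number of sign changes: 4
Possible positive real roots: 4, 2, 0

For negative roots, examine f(-x) = -3x^5 - 8x^4 - x^3 - 4x^2 - 5x + 3:
Signs of coefficients: -, -, -, -, -, +
Number of sign changes: 1
Possible negative real roots: 1

Positive roots: 4 or 2 or 0; Negative roots: 1


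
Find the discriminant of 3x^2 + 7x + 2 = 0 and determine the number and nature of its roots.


For ax^2 + bx + c = 0, discriminant D = b^2 - 4ac
Here a = 3, b = 7, c = 2
D = (7)^2 - 4(3)(2) = 49 - 24 = 25

D = 25 > 0 and is a perfect square (sqrt = 5)
The equation has 2 distinct real rational roots.

Discriminant = 25, 2 distinct real rational roots


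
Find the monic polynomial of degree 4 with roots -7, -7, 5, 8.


A monic polynomial with roots -7, -7, 5, 8 is:
p(x) = (x + 7)(x + 7)(x - 5)(x - 8)
After multiplying by (x + 7): x + 7
After multiplying by (x + 7): x^2 + 14x + 49
After multiplying by (x - 5): x^3 + 9x^2 - 21x - 245
After multiplying by (x - 8): x^4 + x^3 - 93x^2 - 77x + 1960

x^4 + x^3 - 93x^2 - 77x + 1960


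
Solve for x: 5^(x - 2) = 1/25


Express both sides with the same base.
1/25 = 5^(-2)
Since the bases match, equate exponents: x - 2 = -2
So x = -2 - (-2) = 0

x = 0


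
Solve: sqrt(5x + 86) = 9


Square both sides: 5x + 86 = 9^2 = 81
5x = 81 - 86 = -5
x = -1
Check: sqrt(5*(-1) + 86) = sqrt(81) = 9 ✓

x = -1


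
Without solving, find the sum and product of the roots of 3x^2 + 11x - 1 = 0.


By Vieta's formulas for ax^2 + bx + c = 0:
  Sum of roots = -b/a
  Product of roots = c/a

Here a = 3, b = 11, c = -1
Sum = -(11)/3 = -11/3
Product = -1/3 = -1/3

Sum = -11/3, Product = -1/3


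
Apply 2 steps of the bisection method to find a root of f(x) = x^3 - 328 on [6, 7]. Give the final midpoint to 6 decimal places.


f(x) = x^3 - 328
f(6) = -112 < 0
f(7) = 15 > 0

Step 1: midpoint = (6.000000 + 7.000000)/2 = 6.500000
  f(6.500000) = -53.375000
  f(mid) < 0, so root is in [6.500000, 7.000000]

Step 2: midpoint = (6.500000 + 7.000000)/2 = 6.750000
  f(6.750000) = -20.453125
  f(mid) < 0, so root is in [6.750000, 7.000000]

midpoint = 6.750000


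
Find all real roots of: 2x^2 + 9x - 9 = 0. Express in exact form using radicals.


Using the quadratic formula: x = (-b ± sqrt(b^2 - 4ac)) / (2a)
Here a = 2, b = 9, c = -9
Discriminant = b^2 - 4ac = 9^2 - 4(2)(-9) = 81 + 72 = 153
Since discriminant = 153 > 0, there are two real roots.
x = (-9 ± 3*sqrt(17)) / 4
Numerically: x ≈ 0.8423 or x ≈ -5.3423

x = (-9 + 3*sqrt(17)) / 4 or x = (-9 - 3*sqrt(17)) / 4


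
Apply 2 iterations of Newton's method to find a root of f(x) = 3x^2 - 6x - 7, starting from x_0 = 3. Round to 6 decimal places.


Newton's method: x_(n+1) = x_n - f(x_n)/f'(x_n)
f(x) = 3x^2 - 6x - 7
f'(x) = 6x - 6

Iteration 1:
  f(3.000000) = 2.000000
  f'(3.000000) = 12.000000
  x_1 = 3.000000 - (2.000000)/(12.000000) = 2.833333

Iteration 2:
  f(2.833333) = 0.083333
  f'(2.833333) = 11.000000
  x_2 = 2.833333 - (0.083333)/(11.000000) = 2.825758

x_2 = 2.825758


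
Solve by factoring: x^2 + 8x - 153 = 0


We need two numbers that multiply to -153 and add to 8.
Those numbers are -9 and 17 (since (-9) * 17 = -153 and (-9) + 17 = 8).
So x^2 + 8x - 153 = (x - 9)(x + 17) = 0
Setting each factor to zero: x = 9 or x = -17

x = -17, x = 9


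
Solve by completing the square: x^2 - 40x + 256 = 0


Start: x^2 - 40x + 256 = 0
Move constant: x^2 - 40x = -256
Half of -40 is -20, squared is 400
Add 400 to both sides: x^2 - 40x + 400 = 144
(x - 20)^2 = 144
x - 20 = ±12
x = 20 + 12 = 32 or x = 20 - 12 = 8

x = 8, x = 32


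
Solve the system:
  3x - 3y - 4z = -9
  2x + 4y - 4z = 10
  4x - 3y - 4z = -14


Using Cramer's rule. Expand each determinant along the first row.
D  = 3*[4*(-4) - (-4)*(-3)] - (-3)*[2*(-4) - (-4)*4] + (-4)*[2*(-3) - 4*4]
  = 3*(-28) - (-3)*(8) + (-4)*(-22) = 28
Dx = (-9)*[4*(-4) - (-4)*(-3)] - (-3)*[10*(-4) - (-4)*(-14)] + (-4)*[10*(-3) - 4*(-14)]
  = (-9)*(-28) - (-3)*(-96) + (-4)*(26) = -140
Dy = 3*[10*(-4) - (-4)*(-14)] - (-9)*[2*(-4) - (-4)*4] + (-4)*[2*(-14) - 10*4]
  = 3*(-96) - (-9)*(8) + (-4)*(-68) = 56
Dz = 3*[4*(-14) - 10*(-3)] - (-3)*[2*(-14) - 10*4] + (-9)*[2*(-3) - 4*4]
  = 3*(-26) - (-3)*(-68) + (-9)*(-22) = -84
x = Dx/D = -140/28 = -5, y = Dy/D = 56/28 = 2, z = Dz/D = -84/28 = -3
Check eq1: (3)(-5) + (-3)(2) + (-4)(-3) = -9 = -9 ✓
Check eq2: (2)(-5) + (4)(2) + (-4)(-3) = 10 = 10 ✓
Check eq3: (4)(-5) + (-3)(2) + (-4)(-3) = -14 = -14 ✓

x = -5, y = 2, z = -3


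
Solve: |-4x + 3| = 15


An absolute value equation |expr| = 15 gives two cases:
Case 1: -4x + 3 = 15
  -4x = 12, so x = -3
Case 2: -4x + 3 = -15
  -4x = -18, so x = 9/2

x = -3, x = 9/2


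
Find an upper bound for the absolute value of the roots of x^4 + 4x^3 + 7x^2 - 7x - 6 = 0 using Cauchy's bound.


Cauchy's bound: all roots r satisfy |r| <= 1 + max(|a_i/a_n|) for i = 0,...,n-1
where a_n is the leading coefficient.

Coefficients: [1, 4, 7, -7, -6]
Leading coefficient a_n = 1
Ratios |a_i/a_n|: 4, 7, 7, 6
Maximum ratio: 7
Cauchy's bound: |r| <= 1 + 7 = 8

Upper bound = 8


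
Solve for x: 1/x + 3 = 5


Subtract 3 from both sides: 1/x = 2
Multiply both sides by x: 1 = 2 * x
Divide by 2: x = 1/2

x = 1/2


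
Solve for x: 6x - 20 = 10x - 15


Starting with: 6x - 20 = 10x - 15
Move all x terms to left: (6 - 10)x = -15 + 20
Simplify: -4x = 5
Divide both sides by -4: x = -5/4

x = -5/4


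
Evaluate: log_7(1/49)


We need the exponent such that 7^? = 1/49
7^(-2) = 1/7^2 = 1/49
Therefore log_7(1/49) = -2

-2


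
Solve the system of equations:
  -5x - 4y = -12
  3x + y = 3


Using Cramer's rule:
Determinant D = (-5)(1) - (3)(-4) = -5 + 12 = 7
Dx = (-12)(1) - (3)(-4) = -12 + 12 = 0
Dy = (-5)(3) - (3)(-12) = -15 + 36 = 21
x = Dx/D = 0/7 = 0
y = Dy/D = 21/7 = 3

x = 0, y = 3


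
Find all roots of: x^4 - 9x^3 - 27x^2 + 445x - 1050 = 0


Let p(x) = x^4 - 9x^3 - 27x^2 + 445x - 1050. By the rational root theorem (leading coefficient 1), any rational root is an integer divisor of 1050: try ±1, ±2, ... in turn.
Test x = 1: value = -640 ≠ 0.
Test x = -1: value = -1512 ≠ 0.
Test x = 2: value = -324 ≠ 0.
Test x = -2: value = -1960 ≠ 0.
Test x = 3: value = -120 ≠ 0.
Test x = -3: value = -2304 ≠ 0.
Test x = 5: value = 0 ✓, so (x - 5) is a factor.
Synthetic division by (x - 5): bring down 1; 1(5) - 9 = -4; (-4)(5) - 27 = -47; (-47)(5) + 445 = 210; 210(5) - 1050 = 0 → quotient x^3 - 4x^2 - 47x + 210, remainder 0.
Continue with the quotient x^3 - 4x^2 - 47x + 210 (candidates must divide 210; re-test x = 5 first in case it repeats).
Test x = 5: value = 0 ✓, so (x - 5) is a factor.
Synthetic division by (x - 5): bring down 1; 1(5) - 4 = 1; 1(5) - 47 = -42; (-42)(5) + 210 = 0 → quotient x^2 + x - 42, remainder 0.
Solve the quadratic x^2 + x - 42 = 0: discriminant = 1^2 - 4(1)(-42) = 1 + 168 = 169.
sqrt(169) = 13, so x = (-1 ± 13)/2: x = 6 or x = -7.
Collecting all roots found:

x = -7, x = 5 (multiplicity 2), x = 6


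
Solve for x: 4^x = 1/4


Express both sides with the same base.
1/4 = 4^(-1)
Since the bases match: x = -1

x = -1


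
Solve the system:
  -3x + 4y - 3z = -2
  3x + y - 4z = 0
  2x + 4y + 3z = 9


Using Cramer's rule. Expand each determinant along the first row.
D  = (-3)*[1*3 - (-4)*4] - 4*[3*3 - (-4)*2] + (-3)*[3*4 - 1*2]
  = (-3)*(19) - 4*(17) + (-3)*(10) = -155
Dx = (-2)*[1*3 - (-4)*4] - 4*[0*3 - (-4)*9] + (-3)*[0*4 - 1*9]
  = (-2)*(19) - 4*(36) + (-3)*(-9) = -155
Dy = (-3)*[0*3 - (-4)*9] - (-2)*[3*3 - (-4)*2] + (-3)*[3*9 - 0*2]
  = (-3)*(36) - (-2)*(17) + (-3)*(27) = -155
Dz = (-3)*[1*9 - 0*4] - 4*[3*9 - 0*2] + (-2)*[3*4 - 1*2]
  = (-3)*(9) - 4*(27) + (-2)*(10) = -155
x = Dx/D = -155/-155 = 1, y = Dy/D = -155/-155 = 1, z = Dz/D = -155/-155 = 1
Check eq1: (-3)(1) + (4)(1) + (-3)(1) = -2 = -2 ✓
Check eq2: (3)(1) + (1)(1) + (-4)(1) = 0 = 0 ✓
Check eq3: (2)(1) + (4)(1) + (3)(1) = 9 = 9 ✓

x = 1, y = 1, z = 1


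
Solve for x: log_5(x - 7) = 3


Convert to exponential form: x - 7 = 5^3 = 125
x = 125 + 7 = 132
Check: log_5(132 - 7) = log_5(125) = log_5(125) = 3 ✓

x = 132


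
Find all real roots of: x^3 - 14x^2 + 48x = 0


The constant term is 0, so x = 0 is a root. Factor out x:
  x(x^2 - 14x + 48) = 0
Solve the quadratic x^2 - 14x + 48 = 0: discriminant = (-14)^2 - 4(1)(48) = 196 - 192 = 4.
sqrt(4) = 2, so x = (14 ± 2)/2: x = 8 or x = 6.

x = 0, x = 6, x = 8


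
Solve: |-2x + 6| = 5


An absolute value equation |expr| = 5 gives two cases:
Case 1: -2x + 6 = 5
  -2x = -1, so x = 1/2
Case 2: -2x + 6 = -5
  -2x = -11, so x = 11/2

x = 1/2, x = 11/2


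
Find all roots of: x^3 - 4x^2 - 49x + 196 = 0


Let p(x) = x^3 - 4x^2 - 49x + 196. By the rational root theorem (leading coefficient 1), any rational root is an integer divisor of 196: try ±1, ±2, ... in turn.
Test x = 1: value = 144 ≠ 0.
Test x = -1: value = 240 ≠ 0.
Test x = 2: value = 90 ≠ 0.
Test x = -2: value = 270 ≠ 0.
Test x = 4: value = 0 ✓, so (x - 4) is a factor.
Synthetic division by (x - 4): bring down 1; 1(4) - 4 = 0; 0(4) - 49 = -49; (-49)(4) + 196 = 0 → quotient x^2 - 49, remainder 0.
Solve the quadratic x^2 - 49 = 0: discriminant = 0^2 - 4(1)(-49) = 0 + 196 = 196.
sqrt(196) = 14, so x = (0 ± 14)/2: x = 7 or x = -7.
Collecting all roots found:

x = -7, x = 4, x = 7


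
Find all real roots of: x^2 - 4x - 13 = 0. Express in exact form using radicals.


Using the quadratic formula: x = (-b ± sqrt(b^2 - 4ac)) / (2a)
Here a = 1, b = -4, c = -13
Discriminant = b^2 - 4ac = (-4)^2 - 4(1)(-13) = 16 + 52 = 68
Since discriminant = 68 > 0, there are two real roots.
x = (4 ± 2*sqrt(17)) / 2
Simplifying: x = 2 ± sqrt(17)
Numerically: x ≈ 6.1231 or x ≈ -2.1231

x = 2 + sqrt(17) or x = 2 - sqrt(17)


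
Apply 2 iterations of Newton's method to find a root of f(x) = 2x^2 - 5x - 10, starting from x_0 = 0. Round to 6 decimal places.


Newton's method: x_(n+1) = x_n - f(x_n)/f'(x_n)
f(x) = 2x^2 - 5x - 10
f'(x) = 4x - 5

Iteration 1:
  f(0.000000) = -10.000000
  f'(0.000000) = -5.000000
  x_1 = 0.000000 - (-10.000000)/(-5.000000) = -2.000000

Iteration 2:
  f(-2.000000) = 8.000000
  f'(-2.000000) = -13.000000
  x_2 = -2.000000 - (8.000000)/(-13.000000) = -1.384615

x_2 = -1.384615


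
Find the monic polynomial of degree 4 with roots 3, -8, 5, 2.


A monic polynomial with roots 3, -8, 5, 2 is:
p(x) = (x - 3)(x + 8)(x - 5)(x - 2)
After multiplying by (x - 3): x - 3
After multiplying by (x + 8): x^2 + 5x - 24
After multiplying by (x - 5): x^3 - 49x + 120
After multiplying by (x - 2): x^4 - 2x^3 - 49x^2 + 218x - 240

x^4 - 2x^3 - 49x^2 + 218x - 240


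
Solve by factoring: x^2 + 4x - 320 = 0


We need two numbers that multiply to -320 and add to 4.
Those numbers are 20 and -16 (since 20 * (-16) = -320 and 20 + (-16) = 4).
So x^2 + 4x - 320 = (x + 20)(x - 16) = 0
Setting each factor to zero: x = -20 or x = 16

x = -20, x = 16


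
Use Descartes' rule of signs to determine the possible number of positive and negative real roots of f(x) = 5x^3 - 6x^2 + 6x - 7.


Descartes' rule of signs:

For positive roots, count sign changes in f(x) = 5x^3 - 6x^2 + 6x - 7:
Signs of coefficients: +, -, +, -
Number of sign changes: 3
Possible positive real roots: 3, 1

For negative roots, examine f(-x) = -5x^3 - 6x^2 - 6x - 7:
Signs of coefficients: -, -, -, -
Number of sign changes: 0
Possible negative real roots: 0

Positive roots: 3 or 1; Negative roots: 0


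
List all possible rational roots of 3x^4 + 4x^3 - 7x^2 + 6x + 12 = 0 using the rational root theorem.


Rational root theorem: possible roots are ±p/q where:
  p divides the constant term (12): p ∈ {1, 2, 3, 4, 6, 12}
  q divides the leading coefficient (3): q ∈ {1, 3}

All possible rational roots: -12, -6, -4, -3, -2, -4/3, -1, -2/3, -1/3, 1/3, 2/3, 1, 4/3, 2, 3, 4, 6, 12

-12, -6, -4, -3, -2, -4/3, -1, -2/3, -1/3, 1/3, 2/3, 1, 4/3, 2, 3, 4, 6, 12


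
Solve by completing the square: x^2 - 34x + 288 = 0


Start: x^2 - 34x + 288 = 0
Move constant: x^2 - 34x = -288
Half of -34 is -17, squared is 289
Add 289 to both sides: x^2 - 34x + 289 = 1
(x - 17)^2 = 1
x - 17 = ±1
x = 17 + 1 = 18 or x = 17 - 1 = 16

x = 16, x = 18


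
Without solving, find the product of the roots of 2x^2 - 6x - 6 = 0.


By Vieta's formulas for ax^2 + bx + c = 0:
  Sum of roots = -b/a
  Product of roots = c/a

Here a = 2, b = -6, c = -6
Sum = -(-6)/2 = 3
Product = -6/2 = -3

Product = -3


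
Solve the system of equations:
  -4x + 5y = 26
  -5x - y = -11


Using Cramer's rule:
Determinant D = (-4)(-1) - (-5)(5) = 4 + 25 = 29
Dx = (26)(-1) - (-11)(5) = -26 + 55 = 29
Dy = (-4)(-11) - (-5)(26) = 44 + 130 = 174
x = Dx/D = 29/29 = 1
y = Dy/D = 174/29 = 6

x = 1, y = 6


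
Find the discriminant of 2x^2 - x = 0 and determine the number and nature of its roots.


For ax^2 + bx + c = 0, discriminant D = b^2 - 4ac
Here a = 2, b = -1, c = 0
D = (-1)^2 - 4(2)(0) = 1 - 0 = 1

D = 1 > 0 and is a perfect square (sqrt = 1)
The equation has 2 distinct real rational roots.

Discriminant = 1, 2 distinct real rational roots


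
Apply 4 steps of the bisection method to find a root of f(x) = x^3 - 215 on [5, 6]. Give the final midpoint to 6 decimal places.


f(x) = x^3 - 215
f(5) = -90 < 0
f(6) = 1 > 0

Step 1: midpoint = (5.000000 + 6.000000)/2 = 5.500000
  f(5.500000) = -48.625000
  f(mid) < 0, so root is in [5.500000, 6.000000]

Step 2: midpoint = (5.500000 + 6.000000)/2 = 5.750000
  f(5.750000) = -24.890625
  f(mid) < 0, so root is in [5.750000, 6.000000]

Step 3: midpoint = (5.750000 + 6.000000)/2 = 5.875000
  f(5.875000) = -12.220703
  f(mid) < 0, so root is in [5.875000, 6.000000]

Step 4: midpoint = (5.875000 + 6.000000)/2 = 5.937500
  f(5.937500) = -5.679932
  f(mid) < 0, so root is in [5.937500, 6.000000]

midpoint = 5.937500


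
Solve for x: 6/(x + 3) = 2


Multiply both sides by (x + 3): 6 = 2(x + 3)
Distribute: 6 = 2x + 6
2x = 6 - 6 = 0
x = 0

x = 0


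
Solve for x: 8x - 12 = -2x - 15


Starting with: 8x - 12 = -2x - 15
Move all x terms to left: (8 + 2)x = -15 + 12
Simplify: 10x = -3
Divide both sides by 10: x = -3/10

x = -3/10


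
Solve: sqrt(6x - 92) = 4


Square both sides: 6x - 92 = 4^2 = 16
6x = 16 + 92 = 108
x = 18
Check: sqrt(6*18 - 92) = sqrt(16) = 4 ✓

x = 18


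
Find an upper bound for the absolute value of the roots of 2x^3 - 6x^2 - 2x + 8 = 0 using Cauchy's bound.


Cauchy's bound: all roots r satisfy |r| <= 1 + max(|a_i/a_n|) for i = 0,...,n-1
where a_n is the leading coefficient.

Coefficients: [2, -6, -2, 8]
Leading coefficient a_n = 2
Ratios |a_i/a_n|: 3, 1, 4
Maximum ratio: 4
Cauchy's bound: |r| <= 1 + 4 = 5

Upper bound = 5


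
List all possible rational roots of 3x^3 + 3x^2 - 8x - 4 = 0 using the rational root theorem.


Rational root theorem: possible roots are ±p/q where:
  p divides the constant term (-4): p ∈ {1, 2, 4}
  q divides the leading coefficient (3): q ∈ {1, 3}

All possible rational roots: -4, -2, -4/3, -1, -2/3, -1/3, 1/3, 2/3, 1, 4/3, 2, 4

-4, -2, -4/3, -1, -2/3, -1/3, 1/3, 2/3, 1, 4/3, 2, 4


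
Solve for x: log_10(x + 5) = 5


Convert to exponential form: x + 5 = 10^5 = 100000
x = 100000 - 5 = 99995
Check: log_10(99995 + 5) = log_10(100000) = log_10(100000) = 5 ✓

x = 99995


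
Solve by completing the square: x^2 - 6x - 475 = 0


Start: x^2 - 6x - 475 = 0
Move constant: x^2 - 6x = 475
Half of -6 is -3, squared is 9
Add 9 to both sides: x^2 - 6x + 9 = 484
(x - 3)^2 = 484
x - 3 = ±22
x = 3 + 22 = 25 or x = 3 - 22 = -19

x = -19, x = 25


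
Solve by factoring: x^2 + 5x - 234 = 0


We need two numbers that multiply to -234 and add to 5.
Those numbers are -13 and 18 (since (-13) * 18 = -234 and (-13) + 18 = 5).
So x^2 + 5x - 234 = (x - 13)(x + 18) = 0
Setting each factor to zero: x = 13 or x = -18

x = -18, x = 13


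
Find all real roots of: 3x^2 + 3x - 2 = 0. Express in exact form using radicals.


Using the quadratic formula: x = (-b ± sqrt(b^2 - 4ac)) / (2a)
Here a = 3, b = 3, c = -2
Discriminant = b^2 - 4ac = 3^2 - 4(3)(-2) = 9 + 24 = 33
Since discriminant = 33 > 0, there are two real roots.
x = (-3 ± sqrt(33)) / 6
Numerically: x ≈ 0.4574 or x ≈ -1.4574

x = (-3 + sqrt(33)) / 6 or x = (-3 - sqrt(33)) / 6


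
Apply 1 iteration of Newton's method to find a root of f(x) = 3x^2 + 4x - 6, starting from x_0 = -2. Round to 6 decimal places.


Newton's method: x_(n+1) = x_n - f(x_n)/f'(x_n)
f(x) = 3x^2 + 4x - 6
f'(x) = 6x + 4

Iteration 1:
  f(-2.000000) = -2.000000
  f'(-2.000000) = -8.000000
  x_1 = -2.000000 - (-2.000000)/(-8.000000) = -2.250000

x_1 = -2.250000


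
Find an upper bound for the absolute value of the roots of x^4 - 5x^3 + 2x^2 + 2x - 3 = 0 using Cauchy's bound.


Cauchy's bound: all roots r satisfy |r| <= 1 + max(|a_i/a_n|) for i = 0,...,n-1
where a_n is the leading coefficient.

Coefficients: [1, -5, 2, 2, -3]
Leading coefficient a_n = 1
Ratios |a_i/a_n|: 5, 2, 2, 3
Maximum ratio: 5
Cauchy's bound: |r| <= 1 + 5 = 6

Upper bound = 6


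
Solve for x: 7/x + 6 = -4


Subtract 6 from both sides: 7/x = -10
Multiply both sides by x: 7 = -10 * x
Divide by -10: x = -7/10

x = -7/10


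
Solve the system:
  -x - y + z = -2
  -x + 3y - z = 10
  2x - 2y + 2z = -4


Using Cramer's rule. Expand each determinant along the first row.
D  = (-1)*[3*2 - (-1)*(-2)] - (-1)*[(-1)*2 - (-1)*2] + 1*[(-1)*(-2) - 3*2]
  = (-1)*(4) - (-1)*(0) + 1*(-4) = -8
Dx = (-2)*[3*2 - (-1)*(-2)] - (-1)*[10*2 - (-1)*(-4)] + 1*[10*(-2) - 3*(-4)]
  = (-2)*(4) - (-1)*(16) + 1*(-8) = 0
Dy = (-1)*[10*2 - (-1)*(-4)] - (-2)*[(-1)*2 - (-1)*2] + 1*[(-1)*(-4) - 10*2]
  = (-1)*(16) - (-2)*(0) + 1*(-16) = -32
Dz = (-1)*[3*(-4) - 10*(-2)] - (-1)*[(-1)*(-4) - 10*2] + (-2)*[(-1)*(-2) - 3*2]
  = (-1)*(8) - (-1)*(-16) + (-2)*(-4) = -16
x = Dx/D = 0/-8 = 0, y = Dy/D = -32/-8 = 4, z = Dz/D = -16/-8 = 2
Check eq1: (-1)(0) + (-1)(4) + (1)(2) = -2 = -2 ✓
Check eq2: (-1)(0) + (3)(4) + (-1)(2) = 10 = 10 ✓
Check eq3: (2)(0) + (-2)(4) + (2)(2) = -4 = -4 ✓

x = 0, y = 4, z = 2


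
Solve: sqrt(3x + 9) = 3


Square both sides: 3x + 9 = 3^2 = 9
3x = 9 - 9 = 0
x = 0
Check: sqrt(3*0 + 9) = sqrt(9) = 3 ✓

x = 0


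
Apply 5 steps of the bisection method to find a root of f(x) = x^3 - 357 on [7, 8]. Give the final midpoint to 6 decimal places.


f(x) = x^3 - 357
f(7) = -14 < 0
f(8) = 155 > 0

Step 1: midpoint = (7.000000 + 8.000000)/2 = 7.500000
  f(7.500000) = 64.875000
  f(mid) > 0, so root is in [7.000000, 7.500000]

Step 2: midpoint = (7.000000 + 7.500000)/2 = 7.250000
  f(7.250000) = 24.078125
  f(mid) > 0, so root is in [7.000000, 7.250000]

Step 3: midpoint = (7.000000 + 7.250000)/2 = 7.125000
  f(7.125000) = 4.705078
  f(mid) > 0, so root is in [7.000000, 7.125000]

Step 4: midpoint = (7.000000 + 7.125000)/2 = 7.062500
  f(7.062500) = -4.730225
  f(mid) < 0, so root is in [7.062500, 7.125000]

Step 5: midpoint = (7.062500 + 7.125000)/2 = 7.093750
  f(7.093750) = -0.033356
  f(mid) < 0, so root is in [7.093750, 7.125000]

midpoint = 7.093750


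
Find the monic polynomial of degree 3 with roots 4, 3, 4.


A monic polynomial with roots 4, 3, 4 is:
p(x) = (x - 4)(x - 3)(x - 4)
After multiplying by (x - 4): x - 4
After multiplying by (x - 3): x^2 - 7x + 12
After multiplying by (x - 4): x^3 - 11x^2 + 40x - 48

x^3 - 11x^2 + 40x - 48


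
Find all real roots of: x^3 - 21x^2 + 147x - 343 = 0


Let p(x) = x^3 - 21x^2 + 147x - 343. By the rational root theorem (leading coefficient 1), any rational root is an integer divisor of 343: try ±1, ±2, ... in turn.
Test x = 1: value = -216 ≠ 0.
Test x = -1: value = -512 ≠ 0.
Test x = 7: value = 0 ✓, so (x - 7) is a factor.
Synthetic division by (x - 7): bring down 1; 1(7) - 21 = -14; (-14)(7) + 147 = 49; 49(7) - 343 = 0 → quotient x^2 - 14x + 49, remainder 0.
Solve the quadratic x^2 - 14x + 49 = 0: discriminant = (-14)^2 - 4(1)(49) = 196 - 196 = 0.
Discriminant = 0, so a double root: x = 14/2 = 7.

x = 7 (multiplicity 3)


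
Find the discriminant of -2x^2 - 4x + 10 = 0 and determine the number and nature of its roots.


For ax^2 + bx + c = 0, discriminant D = b^2 - 4ac
Here a = -2, b = -4, c = 10
D = (-4)^2 - 4(-2)(10) = 16 + 80 = 96

D = 96 > 0 but not a perfect square
The equation has 2 distinct real irrational roots.

Discriminant = 96, 2 distinct real irrational roots


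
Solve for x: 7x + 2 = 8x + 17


Starting with: 7x + 2 = 8x + 17
Move all x terms to left: (7 - 8)x = 17 - 2
Simplify: -x = 15
Divide both sides by -1: x = -15

x = -15


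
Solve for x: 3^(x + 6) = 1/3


Express both sides with the same base.
1/3 = 3^(-1)
Since the bases match, equate exponents: x + 6 = -1
So x = -1 - (6) = -7

x = -7


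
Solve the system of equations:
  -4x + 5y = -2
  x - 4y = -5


Using Cramer's rule:
Determinant D = (-4)(-4) - (1)(5) = 16 - 5 = 11
Dx = (-2)(-4) - (-5)(5) = 8 + 25 = 33
Dy = (-4)(-5) - (1)(-2) = 20 + 2 = 22
x = Dx/D = 33/11 = 3
y = Dy/D = 22/11 = 2

x = 3, y = 2


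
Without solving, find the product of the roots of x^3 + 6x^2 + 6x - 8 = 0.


By Vieta's formulas for x^3 + bx^2 + cx + d = 0:
  r1 + r2 + r3 = -b/a = -6
  r1*r2 + r1*r3 + r2*r3 = c/a = 6
  r1*r2*r3 = -d/a = 8


Product = 8


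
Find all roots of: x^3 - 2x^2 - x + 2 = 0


Let p(x) = x^3 - 2x^2 - x + 2. By the rational root theorem (leading coefficient 1), any rational root is an integer divisor of 2: try ±1, ±2, ... in turn.
Test x = 1: value = 0 ✓, so (x - 1) is a factor.
Synthetic division by (x - 1): bring down 1; 1(1) - 2 = -1; (-1)(1) - 1 = -2; (-2)(1) + 2 = 0 → quotient x^2 - x - 2, remainder 0.
Solve the quadratic x^2 - x - 2 = 0: discriminant = (-1)^2 - 4(1)(-2) = 1 + 8 = 9.
sqrt(9) = 3, so x = (1 ± 3)/2: x = 2 or x = -1.
Collecting all roots found:

x = -1, x = 1, x = 2


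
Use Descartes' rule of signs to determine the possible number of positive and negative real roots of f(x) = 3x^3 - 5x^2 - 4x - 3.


Descartes' rule of signs:

For positive roots, count sign changes in f(x) = 3x^3 - 5x^2 - 4x - 3:
Signs of coefficients: +, -, -, -
Number of sign changes: 1
Possible positive real roots: 1

For negative roots, examine f(-x) = -3x^3 - 5x^2 + 4x - 3:
Signs of coefficients: -, -, +, -
Number of sign changes: 2
Possible negative real roots: 2, 0

Positive roots: 1; Negative roots: 2 or 0


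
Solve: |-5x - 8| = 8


An absolute value equation |expr| = 8 gives two cases:
Case 1: -5x - 8 = 8
  -5x = 16, so x = -16/5
Case 2: -5x - 8 = -8
  -5x = 0, so x = 0

x = -16/5, x = 0


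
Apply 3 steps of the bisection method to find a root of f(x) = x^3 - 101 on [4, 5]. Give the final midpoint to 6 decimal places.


f(x) = x^3 - 101
f(4) = -37 < 0
f(5) = 24 > 0

Step 1: midpoint = (4.000000 + 5.000000)/2 = 4.500000
  f(4.500000) = -9.875000
  f(mid) < 0, so root is in [4.500000, 5.000000]

Step 2: midpoint = (4.500000 + 5.000000)/2 = 4.750000
  f(4.750000) = 6.171875
  f(mid) > 0, so root is in [4.500000, 4.750000]

Step 3: midpoint = (4.500000 + 4.750000)/2 = 4.625000
  f(4.625000) = -2.068359
  f(mid) < 0, so root is in [4.625000, 4.750000]

midpoint = 4.625000


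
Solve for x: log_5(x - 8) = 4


Convert to exponential form: x - 8 = 5^4 = 625
x = 625 + 8 = 633
Check: log_5(633 - 8) = log_5(625) = log_5(625) = 4 ✓

x = 633


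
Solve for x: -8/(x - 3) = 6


Multiply both sides by (x - 3): -8 = 6(x - 3)
Distribute: -8 = 6x - 18
6x = -8 + 18 = 10
x = 5/3

x = 5/3


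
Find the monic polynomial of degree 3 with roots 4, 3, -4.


A monic polynomial with roots 4, 3, -4 is:
p(x) = (x - 4)(x - 3)(x + 4)
After multiplying by (x - 4): x - 4
After multiplying by (x - 3): x^2 - 7x + 12
After multiplying by (x + 4): x^3 - 3x^2 - 16x + 48

x^3 - 3x^2 - 16x + 48


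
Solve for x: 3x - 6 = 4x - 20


Starting with: 3x - 6 = 4x - 20
Move all x terms to left: (3 - 4)x = -20 + 6
Simplify: -x = -14
Divide both sides by -1: x = 14

x = 14


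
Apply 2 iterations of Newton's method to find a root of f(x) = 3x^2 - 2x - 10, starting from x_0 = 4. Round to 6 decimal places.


Newton's method: x_(n+1) = x_n - f(x_n)/f'(x_n)
f(x) = 3x^2 - 2x - 10
f'(x) = 6x - 2

Iteration 1:
  f(4.000000) = 30.000000
  f'(4.000000) = 22.000000
  x_1 = 4.000000 - (30.000000)/(22.000000) = 2.636364

Iteration 2:
  f(2.636364) = 5.578512
  f'(2.636364) = 13.818182
  x_2 = 2.636364 - (5.578512)/(13.818182) = 2.232656

x_2 = 2.232656


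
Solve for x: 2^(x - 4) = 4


Express both sides with the same base.
4 = 2^2
Since the bases match, equate exponents: x - 4 = 2
So x = 2 - (-4) = 6

x = 6


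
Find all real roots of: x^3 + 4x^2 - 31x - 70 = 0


Let p(x) = x^3 + 4x^2 - 31x - 70. By the rational root theorem (leading coefficient 1), any rational root is an integer divisor of 70: try ±1, ±2, ... in turn.
Test x = 1: value = -96 ≠ 0.
Test x = -1: value = -36 ≠ 0.
Test x = 2: value = -108 ≠ 0.
Test x = -2: value = 0 ✓, so (x + 2) is a factor.
Synthetic division by (x + 2): bring down 1; 1(-2) + 4 = 2; 2(-2) - 31 = -35; (-35)(-2) - 70 = 0 → quotient x^2 + 2x - 35, remainder 0.
Solve the quadratic x^2 + 2x - 35 = 0: discriminant = 2^2 - 4(1)(-35) = 4 + 140 = 144.
sqrt(144) = 12, so x = (-2 ± 12)/2: x = 5 or x = -7.

x = -7, x = -2, x = 5


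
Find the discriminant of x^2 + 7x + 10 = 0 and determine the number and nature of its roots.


For ax^2 + bx + c = 0, discriminant D = b^2 - 4ac
Here a = 1, b = 7, c = 10
D = (7)^2 - 4(1)(10) = 49 - 40 = 9

D = 9 > 0 and is a perfect square (sqrt = 3)
The equation has 2 distinct real rational roots.

Discriminant = 9, 2 distinct real rational roots


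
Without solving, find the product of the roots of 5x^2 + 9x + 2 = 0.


By Vieta's formulas for ax^2 + bx + c = 0:
  Sum of roots = -b/a
  Product of roots = c/a

Here a = 5, b = 9, c = 2
Sum = -(9)/5 = -9/5
Product = 2/5 = 2/5

Product = 2/5


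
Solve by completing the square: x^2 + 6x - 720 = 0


Start: x^2 + 6x - 720 = 0
Move constant: x^2 + 6x = 720
Half of 6 is 3, squared is 9
Add 9 to both sides: x^2 + 6x + 9 = 729
(x + 3)^2 = 729
x + 3 = ±27
x = -3 + 27 = 24 or x = -3 - 27 = -30

x = -30, x = 24


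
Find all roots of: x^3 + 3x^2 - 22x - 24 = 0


Let p(x) = x^3 + 3x^2 - 22x - 24. By the rational root theorem (leading coefficient 1), any rational root is an integer divisor of 24: try ±1, ±2, ... in turn.
Test x = 1: value = -42 ≠ 0.
Test x = -1: value = 0 ✓, so (x + 1) is a factor.
Synthetic division by (x + 1): bring down 1; 1(-1) + 3 = 2; 2(-1) - 22 = -24; (-24)(-1) - 24 = 0 → quotient x^2 + 2x - 24, remainder 0.
Solve the quadratic x^2 + 2x - 24 = 0: discriminant = 2^2 - 4(1)(-24) = 4 + 96 = 100.
sqrt(100) = 10, so x = (-2 ± 10)/2: x = 4 or x = -6.
Collecting all roots found:

x = -6, x = -1, x = 4


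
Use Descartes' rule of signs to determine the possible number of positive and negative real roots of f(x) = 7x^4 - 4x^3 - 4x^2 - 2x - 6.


Descartes' rule of signs:

For positive roots, count sign changes in f(x) = 7x^4 - 4x^3 - 4x^2 - 2x - 6:
Signs of coefficients: +, -, -, -, -
Number of sign changes: 1
Possible positive real roots: 1

For negative roots, examine f(-x) = 7x^4 + 4x^3 - 4x^2 + 2x - 6:
Signs of coefficients: +, +, -, +, -
Number of sign changes: 3
Possible negative real roots: 3, 1

Positive roots: 1; Negative roots: 3 or 1


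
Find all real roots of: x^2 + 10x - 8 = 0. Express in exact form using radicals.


Using the quadratic formula: x = (-b ± sqrt(b^2 - 4ac)) / (2a)
Here a = 1, b = 10, c = -8
Discriminant = b^2 - 4ac = 10^2 - 4(1)(-8) = 100 + 32 = 132
Since discriminant = 132 > 0, there are two real roots.
x = (-10 ± 2*sqrt(33)) / 2
Simplifying: x = -5 ± sqrt(33)
Numerically: x ≈ 0.7446 or x ≈ -10.7446

x = -5 + sqrt(33) or x = -5 - sqrt(33)


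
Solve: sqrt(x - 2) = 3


Square both sides: x - 2 = 3^2 = 9
x = 9 + 2 = 11
x = 11
Check: sqrt(1*11 - 2) = sqrt(9) = 3 ✓

x = 11


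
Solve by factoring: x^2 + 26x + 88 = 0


We need two numbers that multiply to 88 and add to 26.
Those numbers are 22 and 4 (since 22 * 4 = 88 and 22 + 4 = 26).
So x^2 + 26x + 88 = (x + 22)(x + 4) = 0
Setting each factor to zero: x = -22 or x = -4

x = -22, x = -4


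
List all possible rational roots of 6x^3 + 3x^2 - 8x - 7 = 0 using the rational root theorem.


Rational root theorem: possible roots are ±p/q where:
  p divides the constant term (-7): p ∈ {1, 7}
  q divides the leading coefficient (6): q ∈ {1, 2, 3, 6}

All possible rational roots: -7, -7/2, -7/3, -7/6, -1, -1/2, -1/3, -1/6, 1/6, 1/3, 1/2, 1, 7/6, 7/3, 7/2, 7

-7, -7/2, -7/3, -7/6, -1, -1/2, -1/3, -1/6, 1/6, 1/3, 1/2, 1, 7/6, 7/3, 7/2, 7


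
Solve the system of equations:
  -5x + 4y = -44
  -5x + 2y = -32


Using Cramer's rule:
Determinant D = (-5)(2) - (-5)(4) = -10 + 20 = 10
Dx = (-44)(2) - (-32)(4) = -88 + 128 = 40
Dy = (-5)(-32) - (-5)(-44) = 160 - 220 = -60
x = Dx/D = 40/10 = 4
y = Dy/D = -60/10 = -6

x = 4, y = -6


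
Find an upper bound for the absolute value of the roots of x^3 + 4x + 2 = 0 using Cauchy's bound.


Cauchy's bound: all roots r satisfy |r| <= 1 + max(|a_i/a_n|) for i = 0,...,n-1
where a_n is the leading coefficient.

Coefficients: [1, 0, 4, 2]
Leading coefficient a_n = 1
Ratios |a_i/a_n|: 0, 4, 2
Maximum ratio: 4
Cauchy's bound: |r| <= 1 + 4 = 5

Upper bound = 5


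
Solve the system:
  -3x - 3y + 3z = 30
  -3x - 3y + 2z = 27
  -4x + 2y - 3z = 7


Using Cramer's rule. Expand each determinant along the first row.
D  = (-3)*[(-3)*(-3) - 2*2] - (-3)*[(-3)*(-3) - 2*(-4)] + 3*[(-3)*2 - (-3)*(-4)]
  = (-3)*(5) - (-3)*(17) + 3*(-18) = -18
Dx = 30*[(-3)*(-3) - 2*2] - (-3)*[27*(-3) - 2*7] + 3*[27*2 - (-3)*7]
  = 30*(5) - (-3)*(-95) + 3*(75) = 90
Dy = (-3)*[27*(-3) - 2*7] - 30*[(-3)*(-3) - 2*(-4)] + 3*[(-3)*7 - 27*(-4)]
  = (-3)*(-95) - 30*(17) + 3*(87) = 36
Dz = (-3)*[(-3)*7 - 27*2] - (-3)*[(-3)*7 - 27*(-4)] + 30*[(-3)*2 - (-3)*(-4)]
  = (-3)*(-75) - (-3)*(87) + 30*(-18) = -54
x = Dx/D = 90/-18 = -5, y = Dy/D = 36/-18 = -2, z = Dz/D = -54/-18 = 3
Check eq1: (-3)(-5) + (-3)(-2) + (3)(3) = 30 = 30 ✓
Check eq2: (-3)(-5) + (-3)(-2) + (2)(3) = 27 = 27 ✓
Check eq3: (-4)(-5) + (2)(-2) + (-3)(3) = 7 = 7 ✓

x = -5, y = -2, z = 3


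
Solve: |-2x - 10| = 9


An absolute value equation |expr| = 9 gives two cases:
Case 1: -2x - 10 = 9
  -2x = 19, so x = -19/2
Case 2: -2x - 10 = -9
  -2x = 1, so x = -1/2

x = -19/2, x = -1/2


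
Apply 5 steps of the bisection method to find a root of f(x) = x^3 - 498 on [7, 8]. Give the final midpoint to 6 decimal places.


f(x) = x^3 - 498
f(7) = -155 < 0
f(8) = 14 > 0

Step 1: midpoint = (7.000000 + 8.000000)/2 = 7.500000
  f(7.500000) = -76.125000
  f(mid) < 0, so root is in [7.500000, 8.000000]

Step 2: midpoint = (7.500000 + 8.000000)/2 = 7.750000
  f(7.750000) = -32.515625
  f(mid) < 0, so root is in [7.750000, 8.000000]

Step 3: midpoint = (7.750000 + 8.000000)/2 = 7.875000
  f(7.875000) = -9.626953
  f(mid) < 0, so root is in [7.875000, 8.000000]

Step 4: midpoint = (7.875000 + 8.000000)/2 = 7.937500
  f(7.937500) = 2.093506
  f(mid) > 0, so root is in [7.875000, 7.937500]

Step 5: midpoint = (7.875000 + 7.937500)/2 = 7.906250
  f(7.906250) = -3.789886
  f(mid) < 0, so root is in [7.906250, 7.937500]

midpoint = 7.906250
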